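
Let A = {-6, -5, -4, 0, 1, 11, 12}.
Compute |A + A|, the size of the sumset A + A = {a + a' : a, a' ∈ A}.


A + A = {a + a' : a, a' ∈ A}; |A| = 7.
General bounds: 2|A| - 1 ≤ |A + A| ≤ |A|(|A|+1)/2, i.e. 13 ≤ |A + A| ≤ 28.
Lower bound 2|A|-1 is attained iff A is an arithmetic progression.
Enumerate sums a + a' for a ≤ a' (symmetric, so this suffices):
a = -6: -6+-6=-12, -6+-5=-11, -6+-4=-10, -6+0=-6, -6+1=-5, -6+11=5, -6+12=6
a = -5: -5+-5=-10, -5+-4=-9, -5+0=-5, -5+1=-4, -5+11=6, -5+12=7
a = -4: -4+-4=-8, -4+0=-4, -4+1=-3, -4+11=7, -4+12=8
a = 0: 0+0=0, 0+1=1, 0+11=11, 0+12=12
a = 1: 1+1=2, 1+11=12, 1+12=13
a = 11: 11+11=22, 11+12=23
a = 12: 12+12=24
Distinct sums: {-12, -11, -10, -9, -8, -6, -5, -4, -3, 0, 1, 2, 5, 6, 7, 8, 11, 12, 13, 22, 23, 24}
|A + A| = 22

|A + A| = 22


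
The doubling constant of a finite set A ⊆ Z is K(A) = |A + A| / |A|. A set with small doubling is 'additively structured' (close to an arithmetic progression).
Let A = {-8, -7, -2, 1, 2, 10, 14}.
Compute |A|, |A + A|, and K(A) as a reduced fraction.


|A| = 7.
Compute A + A by enumerating all 49 pairs.
A + A = {-16, -15, -14, -10, -9, -7, -6, -5, -4, -1, 0, 2, 3, 4, 6, 7, 8, 11, 12, 15, 16, 20, 24, 28}, so |A + A| = 24.
K = |A + A| / |A| = 24/7 (already in lowest terms) ≈ 3.4286.
Reference: AP of size 7 gives K = 13/7 ≈ 1.8571; a fully generic set of size 7 gives K ≈ 4.0000.

|A| = 7, |A + A| = 24, K = 24/7.


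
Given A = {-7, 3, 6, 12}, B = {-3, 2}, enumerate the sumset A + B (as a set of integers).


A + B = {a + b : a ∈ A, b ∈ B}.
Enumerate all |A|·|B| = 4·2 = 8 pairs (a, b) and collect distinct sums.
a = -7: -7+-3=-10, -7+2=-5
a = 3: 3+-3=0, 3+2=5
a = 6: 6+-3=3, 6+2=8
a = 12: 12+-3=9, 12+2=14
Collecting distinct sums: A + B = {-10, -5, 0, 3, 5, 8, 9, 14}
|A + B| = 8

A + B = {-10, -5, 0, 3, 5, 8, 9, 14}


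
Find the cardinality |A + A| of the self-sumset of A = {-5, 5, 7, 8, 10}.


A + A = {a + a' : a, a' ∈ A}; |A| = 5.
General bounds: 2|A| - 1 ≤ |A + A| ≤ |A|(|A|+1)/2, i.e. 9 ≤ |A + A| ≤ 15.
Lower bound 2|A|-1 is attained iff A is an arithmetic progression.
Enumerate sums a + a' for a ≤ a' (symmetric, so this suffices):
a = -5: -5+-5=-10, -5+5=0, -5+7=2, -5+8=3, -5+10=5
a = 5: 5+5=10, 5+7=12, 5+8=13, 5+10=15
a = 7: 7+7=14, 7+8=15, 7+10=17
a = 8: 8+8=16, 8+10=18
a = 10: 10+10=20
Distinct sums: {-10, 0, 2, 3, 5, 10, 12, 13, 14, 15, 16, 17, 18, 20}
|A + A| = 14

|A + A| = 14


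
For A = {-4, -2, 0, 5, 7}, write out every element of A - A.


A - A = {a - a' : a, a' ∈ A}.
Compute a - a' for each ordered pair (a, a'):
a = -4: -4--4=0, -4--2=-2, -4-0=-4, -4-5=-9, -4-7=-11
a = -2: -2--4=2, -2--2=0, -2-0=-2, -2-5=-7, -2-7=-9
a = 0: 0--4=4, 0--2=2, 0-0=0, 0-5=-5, 0-7=-7
a = 5: 5--4=9, 5--2=7, 5-0=5, 5-5=0, 5-7=-2
a = 7: 7--4=11, 7--2=9, 7-0=7, 7-5=2, 7-7=0
Collecting distinct values (and noting 0 appears from a-a):
A - A = {-11, -9, -7, -5, -4, -2, 0, 2, 4, 5, 7, 9, 11}
|A - A| = 13

A - A = {-11, -9, -7, -5, -4, -2, 0, 2, 4, 5, 7, 9, 11}


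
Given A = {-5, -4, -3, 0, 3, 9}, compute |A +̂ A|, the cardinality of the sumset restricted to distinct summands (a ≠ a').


Restricted sumset: A +̂ A = {a + a' : a ∈ A, a' ∈ A, a ≠ a'}.
Equivalently, take A + A and drop any sum 2a that is achievable ONLY as a + a for a ∈ A (i.e. sums representable only with equal summands).
Enumerate pairs (a, a') with a < a' (symmetric, so each unordered pair gives one sum; this covers all a ≠ a'):
  -5 + -4 = -9
  -5 + -3 = -8
  -5 + 0 = -5
  -5 + 3 = -2
  -5 + 9 = 4
  -4 + -3 = -7
  -4 + 0 = -4
  -4 + 3 = -1
  -4 + 9 = 5
  -3 + 0 = -3
  -3 + 3 = 0
  -3 + 9 = 6
  0 + 3 = 3
  0 + 9 = 9
  3 + 9 = 12
Collected distinct sums: {-9, -8, -7, -5, -4, -3, -2, -1, 0, 3, 4, 5, 6, 9, 12}
|A +̂ A| = 15
(Reference bound: |A +̂ A| ≥ 2|A| - 3 for |A| ≥ 2, with |A| = 6 giving ≥ 9.)

|A +̂ A| = 15


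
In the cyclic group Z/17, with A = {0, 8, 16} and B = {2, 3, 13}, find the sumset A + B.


Work in Z/17Z: reduce every sum a + b modulo 17.
Enumerate all 9 pairs:
a = 0: 0+2=2, 0+3=3, 0+13=13
a = 8: 8+2=10, 8+3=11, 8+13=4
a = 16: 16+2=1, 16+3=2, 16+13=12
Distinct residues collected: {1, 2, 3, 4, 10, 11, 12, 13}
|A + B| = 8 (out of 17 total residues).

A + B = {1, 2, 3, 4, 10, 11, 12, 13}


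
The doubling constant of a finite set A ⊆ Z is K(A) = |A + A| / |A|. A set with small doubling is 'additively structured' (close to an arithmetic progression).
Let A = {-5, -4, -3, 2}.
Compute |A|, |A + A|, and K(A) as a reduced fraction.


|A| = 4.
Compute A + A by enumerating all 16 pairs.
A + A = {-10, -9, -8, -7, -6, -3, -2, -1, 4}, so |A + A| = 9.
K = |A + A| / |A| = 9/4 (already in lowest terms) ≈ 2.2500.
Reference: AP of size 4 gives K = 7/4 ≈ 1.7500; a fully generic set of size 4 gives K ≈ 2.5000.

|A| = 4, |A + A| = 9, K = 9/4.


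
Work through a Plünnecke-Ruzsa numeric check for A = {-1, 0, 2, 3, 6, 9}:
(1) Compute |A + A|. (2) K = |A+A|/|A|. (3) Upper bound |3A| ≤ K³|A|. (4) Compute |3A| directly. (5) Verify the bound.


|A| = 6.
Step 1: Compute A + A by enumerating all 36 pairs.
A + A = {-2, -1, 0, 1, 2, 3, 4, 5, 6, 8, 9, 11, 12, 15, 18}, so |A + A| = 15.
Step 2: Doubling constant K = |A + A|/|A| = 15/6 = 15/6 ≈ 2.5000.
Step 3: Plünnecke-Ruzsa gives |3A| ≤ K³·|A| = (2.5000)³ · 6 ≈ 93.7500.
Step 4: Compute 3A = A + A + A directly by enumerating all triples (a,b,c) ∈ A³; |3A| = 25.
Step 5: Check 25 ≤ 93.7500? Yes ✓.

K = 15/6, Plünnecke-Ruzsa bound K³|A| ≈ 93.7500, |3A| = 25, inequality holds.


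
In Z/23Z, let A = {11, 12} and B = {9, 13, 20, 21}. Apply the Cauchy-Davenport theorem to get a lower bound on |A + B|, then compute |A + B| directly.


Cauchy-Davenport: |A + B| ≥ min(p, |A| + |B| - 1) for A, B nonempty in Z/pZ.
|A| = 2, |B| = 4, p = 23.
CD lower bound = min(23, 2 + 4 - 1) = min(23, 5) = 5.
Compute A + B mod 23 directly:
a = 11: 11+9=20, 11+13=1, 11+20=8, 11+21=9
a = 12: 12+9=21, 12+13=2, 12+20=9, 12+21=10
A + B = {1, 2, 8, 9, 10, 20, 21}, so |A + B| = 7.
Verify: 7 ≥ 5? Yes ✓.

CD lower bound = 5, actual |A + B| = 7.


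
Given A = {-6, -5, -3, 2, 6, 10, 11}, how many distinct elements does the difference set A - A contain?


A - A = {a - a' : a, a' ∈ A}; |A| = 7.
Bounds: 2|A|-1 ≤ |A - A| ≤ |A|² - |A| + 1, i.e. 13 ≤ |A - A| ≤ 43.
Note: 0 ∈ A - A always (from a - a). The set is symmetric: if d ∈ A - A then -d ∈ A - A.
Enumerate nonzero differences d = a - a' with a > a' (then include -d):
Positive differences: {1, 2, 3, 4, 5, 7, 8, 9, 11, 12, 13, 14, 15, 16, 17}
Full difference set: {0} ∪ (positive diffs) ∪ (negative diffs).
|A - A| = 1 + 2·15 = 31 (matches direct enumeration: 31).

|A - A| = 31


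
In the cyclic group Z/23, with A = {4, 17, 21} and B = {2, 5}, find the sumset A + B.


Work in Z/23Z: reduce every sum a + b modulo 23.
Enumerate all 6 pairs:
a = 4: 4+2=6, 4+5=9
a = 17: 17+2=19, 17+5=22
a = 21: 21+2=0, 21+5=3
Distinct residues collected: {0, 3, 6, 9, 19, 22}
|A + B| = 6 (out of 23 total residues).

A + B = {0, 3, 6, 9, 19, 22}


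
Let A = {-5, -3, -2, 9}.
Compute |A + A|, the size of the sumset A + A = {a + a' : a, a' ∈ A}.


A + A = {a + a' : a, a' ∈ A}; |A| = 4.
General bounds: 2|A| - 1 ≤ |A + A| ≤ |A|(|A|+1)/2, i.e. 7 ≤ |A + A| ≤ 10.
Lower bound 2|A|-1 is attained iff A is an arithmetic progression.
Enumerate sums a + a' for a ≤ a' (symmetric, so this suffices):
a = -5: -5+-5=-10, -5+-3=-8, -5+-2=-7, -5+9=4
a = -3: -3+-3=-6, -3+-2=-5, -3+9=6
a = -2: -2+-2=-4, -2+9=7
a = 9: 9+9=18
Distinct sums: {-10, -8, -7, -6, -5, -4, 4, 6, 7, 18}
|A + A| = 10

|A + A| = 10


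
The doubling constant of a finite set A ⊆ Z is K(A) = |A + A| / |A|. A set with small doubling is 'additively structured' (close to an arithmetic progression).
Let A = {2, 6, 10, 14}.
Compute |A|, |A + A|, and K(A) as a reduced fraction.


|A| = 4.
Compute A + A by enumerating all 16 pairs.
A + A = {4, 8, 12, 16, 20, 24, 28}, so |A + A| = 7.
K = |A + A| / |A| = 7/4 (already in lowest terms) ≈ 1.7500.
Reference: AP of size 4 gives K = 7/4 ≈ 1.7500; a fully generic set of size 4 gives K ≈ 2.5000.

|A| = 4, |A + A| = 7, K = 7/4.


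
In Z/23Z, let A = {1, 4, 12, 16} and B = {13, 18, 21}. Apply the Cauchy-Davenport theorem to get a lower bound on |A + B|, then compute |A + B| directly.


Cauchy-Davenport: |A + B| ≥ min(p, |A| + |B| - 1) for A, B nonempty in Z/pZ.
|A| = 4, |B| = 3, p = 23.
CD lower bound = min(23, 4 + 3 - 1) = min(23, 6) = 6.
Compute A + B mod 23 directly:
a = 1: 1+13=14, 1+18=19, 1+21=22
a = 4: 4+13=17, 4+18=22, 4+21=2
a = 12: 12+13=2, 12+18=7, 12+21=10
a = 16: 16+13=6, 16+18=11, 16+21=14
A + B = {2, 6, 7, 10, 11, 14, 17, 19, 22}, so |A + B| = 9.
Verify: 9 ≥ 6? Yes ✓.

CD lower bound = 6, actual |A + B| = 9.


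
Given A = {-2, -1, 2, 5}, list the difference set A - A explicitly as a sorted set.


A - A = {a - a' : a, a' ∈ A}.
Compute a - a' for each ordered pair (a, a'):
a = -2: -2--2=0, -2--1=-1, -2-2=-4, -2-5=-7
a = -1: -1--2=1, -1--1=0, -1-2=-3, -1-5=-6
a = 2: 2--2=4, 2--1=3, 2-2=0, 2-5=-3
a = 5: 5--2=7, 5--1=6, 5-2=3, 5-5=0
Collecting distinct values (and noting 0 appears from a-a):
A - A = {-7, -6, -4, -3, -1, 0, 1, 3, 4, 6, 7}
|A - A| = 11

A - A = {-7, -6, -4, -3, -1, 0, 1, 3, 4, 6, 7}


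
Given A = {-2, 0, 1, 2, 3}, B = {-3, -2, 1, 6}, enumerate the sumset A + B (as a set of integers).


A + B = {a + b : a ∈ A, b ∈ B}.
Enumerate all |A|·|B| = 5·4 = 20 pairs (a, b) and collect distinct sums.
a = -2: -2+-3=-5, -2+-2=-4, -2+1=-1, -2+6=4
a = 0: 0+-3=-3, 0+-2=-2, 0+1=1, 0+6=6
a = 1: 1+-3=-2, 1+-2=-1, 1+1=2, 1+6=7
a = 2: 2+-3=-1, 2+-2=0, 2+1=3, 2+6=8
a = 3: 3+-3=0, 3+-2=1, 3+1=4, 3+6=9
Collecting distinct sums: A + B = {-5, -4, -3, -2, -1, 0, 1, 2, 3, 4, 6, 7, 8, 9}
|A + B| = 14

A + B = {-5, -4, -3, -2, -1, 0, 1, 2, 3, 4, 6, 7, 8, 9}


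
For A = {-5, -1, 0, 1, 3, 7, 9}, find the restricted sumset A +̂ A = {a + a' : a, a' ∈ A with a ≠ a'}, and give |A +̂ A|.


Restricted sumset: A +̂ A = {a + a' : a ∈ A, a' ∈ A, a ≠ a'}.
Equivalently, take A + A and drop any sum 2a that is achievable ONLY as a + a for a ∈ A (i.e. sums representable only with equal summands).
Enumerate pairs (a, a') with a < a' (symmetric, so each unordered pair gives one sum; this covers all a ≠ a'):
  -5 + -1 = -6
  -5 + 0 = -5
  -5 + 1 = -4
  -5 + 3 = -2
  -5 + 7 = 2
  -5 + 9 = 4
  -1 + 0 = -1
  -1 + 1 = 0
  -1 + 3 = 2
  -1 + 7 = 6
  -1 + 9 = 8
  0 + 1 = 1
  0 + 3 = 3
  0 + 7 = 7
  0 + 9 = 9
  1 + 3 = 4
  1 + 7 = 8
  1 + 9 = 10
  3 + 7 = 10
  3 + 9 = 12
  7 + 9 = 16
Collected distinct sums: {-6, -5, -4, -2, -1, 0, 1, 2, 3, 4, 6, 7, 8, 9, 10, 12, 16}
|A +̂ A| = 17
(Reference bound: |A +̂ A| ≥ 2|A| - 3 for |A| ≥ 2, with |A| = 7 giving ≥ 11.)

|A +̂ A| = 17


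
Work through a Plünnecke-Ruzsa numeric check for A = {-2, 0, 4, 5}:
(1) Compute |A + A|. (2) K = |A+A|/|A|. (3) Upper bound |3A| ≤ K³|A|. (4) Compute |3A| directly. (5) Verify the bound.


|A| = 4.
Step 1: Compute A + A by enumerating all 16 pairs.
A + A = {-4, -2, 0, 2, 3, 4, 5, 8, 9, 10}, so |A + A| = 10.
Step 2: Doubling constant K = |A + A|/|A| = 10/4 = 10/4 ≈ 2.5000.
Step 3: Plünnecke-Ruzsa gives |3A| ≤ K³·|A| = (2.5000)³ · 4 ≈ 62.5000.
Step 4: Compute 3A = A + A + A directly by enumerating all triples (a,b,c) ∈ A³; |3A| = 18.
Step 5: Check 18 ≤ 62.5000? Yes ✓.

K = 10/4, Plünnecke-Ruzsa bound K³|A| ≈ 62.5000, |3A| = 18, inequality holds.


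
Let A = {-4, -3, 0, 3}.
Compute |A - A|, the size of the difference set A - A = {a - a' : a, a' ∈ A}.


A - A = {a - a' : a, a' ∈ A}; |A| = 4.
Bounds: 2|A|-1 ≤ |A - A| ≤ |A|² - |A| + 1, i.e. 7 ≤ |A - A| ≤ 13.
Note: 0 ∈ A - A always (from a - a). The set is symmetric: if d ∈ A - A then -d ∈ A - A.
Enumerate nonzero differences d = a - a' with a > a' (then include -d):
Positive differences: {1, 3, 4, 6, 7}
Full difference set: {0} ∪ (positive diffs) ∪ (negative diffs).
|A - A| = 1 + 2·5 = 11 (matches direct enumeration: 11).

|A - A| = 11


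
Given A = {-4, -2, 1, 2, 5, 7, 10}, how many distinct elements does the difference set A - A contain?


A - A = {a - a' : a, a' ∈ A}; |A| = 7.
Bounds: 2|A|-1 ≤ |A - A| ≤ |A|² - |A| + 1, i.e. 13 ≤ |A - A| ≤ 43.
Note: 0 ∈ A - A always (from a - a). The set is symmetric: if d ∈ A - A then -d ∈ A - A.
Enumerate nonzero differences d = a - a' with a > a' (then include -d):
Positive differences: {1, 2, 3, 4, 5, 6, 7, 8, 9, 11, 12, 14}
Full difference set: {0} ∪ (positive diffs) ∪ (negative diffs).
|A - A| = 1 + 2·12 = 25 (matches direct enumeration: 25).

|A - A| = 25


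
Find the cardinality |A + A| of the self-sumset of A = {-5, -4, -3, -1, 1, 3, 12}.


A + A = {a + a' : a, a' ∈ A}; |A| = 7.
General bounds: 2|A| - 1 ≤ |A + A| ≤ |A|(|A|+1)/2, i.e. 13 ≤ |A + A| ≤ 28.
Lower bound 2|A|-1 is attained iff A is an arithmetic progression.
Enumerate sums a + a' for a ≤ a' (symmetric, so this suffices):
a = -5: -5+-5=-10, -5+-4=-9, -5+-3=-8, -5+-1=-6, -5+1=-4, -5+3=-2, -5+12=7
a = -4: -4+-4=-8, -4+-3=-7, -4+-1=-5, -4+1=-3, -4+3=-1, -4+12=8
a = -3: -3+-3=-6, -3+-1=-4, -3+1=-2, -3+3=0, -3+12=9
a = -1: -1+-1=-2, -1+1=0, -1+3=2, -1+12=11
a = 1: 1+1=2, 1+3=4, 1+12=13
a = 3: 3+3=6, 3+12=15
a = 12: 12+12=24
Distinct sums: {-10, -9, -8, -7, -6, -5, -4, -3, -2, -1, 0, 2, 4, 6, 7, 8, 9, 11, 13, 15, 24}
|A + A| = 21

|A + A| = 21


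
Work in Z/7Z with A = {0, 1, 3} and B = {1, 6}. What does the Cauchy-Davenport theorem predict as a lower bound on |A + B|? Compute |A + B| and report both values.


Cauchy-Davenport: |A + B| ≥ min(p, |A| + |B| - 1) for A, B nonempty in Z/pZ.
|A| = 3, |B| = 2, p = 7.
CD lower bound = min(7, 3 + 2 - 1) = min(7, 4) = 4.
Compute A + B mod 7 directly:
a = 0: 0+1=1, 0+6=6
a = 1: 1+1=2, 1+6=0
a = 3: 3+1=4, 3+6=2
A + B = {0, 1, 2, 4, 6}, so |A + B| = 5.
Verify: 5 ≥ 4? Yes ✓.

CD lower bound = 4, actual |A + B| = 5.


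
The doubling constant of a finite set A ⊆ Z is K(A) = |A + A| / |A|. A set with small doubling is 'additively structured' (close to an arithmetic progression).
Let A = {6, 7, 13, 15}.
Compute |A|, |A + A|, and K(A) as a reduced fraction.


|A| = 4.
Compute A + A by enumerating all 16 pairs.
A + A = {12, 13, 14, 19, 20, 21, 22, 26, 28, 30}, so |A + A| = 10.
K = |A + A| / |A| = 10/4 = 5/2 ≈ 2.5000.
Reference: AP of size 4 gives K = 7/4 ≈ 1.7500; a fully generic set of size 4 gives K ≈ 2.5000.

|A| = 4, |A + A| = 10, K = 10/4 = 5/2.


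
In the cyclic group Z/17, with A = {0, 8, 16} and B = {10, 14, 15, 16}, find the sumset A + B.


Work in Z/17Z: reduce every sum a + b modulo 17.
Enumerate all 12 pairs:
a = 0: 0+10=10, 0+14=14, 0+15=15, 0+16=16
a = 8: 8+10=1, 8+14=5, 8+15=6, 8+16=7
a = 16: 16+10=9, 16+14=13, 16+15=14, 16+16=15
Distinct residues collected: {1, 5, 6, 7, 9, 10, 13, 14, 15, 16}
|A + B| = 10 (out of 17 total residues).

A + B = {1, 5, 6, 7, 9, 10, 13, 14, 15, 16}


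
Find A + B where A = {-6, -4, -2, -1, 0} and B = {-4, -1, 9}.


A + B = {a + b : a ∈ A, b ∈ B}.
Enumerate all |A|·|B| = 5·3 = 15 pairs (a, b) and collect distinct sums.
a = -6: -6+-4=-10, -6+-1=-7, -6+9=3
a = -4: -4+-4=-8, -4+-1=-5, -4+9=5
a = -2: -2+-4=-6, -2+-1=-3, -2+9=7
a = -1: -1+-4=-5, -1+-1=-2, -1+9=8
a = 0: 0+-4=-4, 0+-1=-1, 0+9=9
Collecting distinct sums: A + B = {-10, -8, -7, -6, -5, -4, -3, -2, -1, 3, 5, 7, 8, 9}
|A + B| = 14

A + B = {-10, -8, -7, -6, -5, -4, -3, -2, -1, 3, 5, 7, 8, 9}


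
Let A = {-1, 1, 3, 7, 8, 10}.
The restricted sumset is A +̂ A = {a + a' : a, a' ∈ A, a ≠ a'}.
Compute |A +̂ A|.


Restricted sumset: A +̂ A = {a + a' : a ∈ A, a' ∈ A, a ≠ a'}.
Equivalently, take A + A and drop any sum 2a that is achievable ONLY as a + a for a ∈ A (i.e. sums representable only with equal summands).
Enumerate pairs (a, a') with a < a' (symmetric, so each unordered pair gives one sum; this covers all a ≠ a'):
  -1 + 1 = 0
  -1 + 3 = 2
  -1 + 7 = 6
  -1 + 8 = 7
  -1 + 10 = 9
  1 + 3 = 4
  1 + 7 = 8
  1 + 8 = 9
  1 + 10 = 11
  3 + 7 = 10
  3 + 8 = 11
  3 + 10 = 13
  7 + 8 = 15
  7 + 10 = 17
  8 + 10 = 18
Collected distinct sums: {0, 2, 4, 6, 7, 8, 9, 10, 11, 13, 15, 17, 18}
|A +̂ A| = 13
(Reference bound: |A +̂ A| ≥ 2|A| - 3 for |A| ≥ 2, with |A| = 6 giving ≥ 9.)

|A +̂ A| = 13


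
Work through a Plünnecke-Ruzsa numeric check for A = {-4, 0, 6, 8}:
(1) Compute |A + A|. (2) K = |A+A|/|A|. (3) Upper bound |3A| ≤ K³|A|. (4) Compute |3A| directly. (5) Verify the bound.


|A| = 4.
Step 1: Compute A + A by enumerating all 16 pairs.
A + A = {-8, -4, 0, 2, 4, 6, 8, 12, 14, 16}, so |A + A| = 10.
Step 2: Doubling constant K = |A + A|/|A| = 10/4 = 10/4 ≈ 2.5000.
Step 3: Plünnecke-Ruzsa gives |3A| ≤ K³·|A| = (2.5000)³ · 4 ≈ 62.5000.
Step 4: Compute 3A = A + A + A directly by enumerating all triples (a,b,c) ∈ A³; |3A| = 17.
Step 5: Check 17 ≤ 62.5000? Yes ✓.

K = 10/4, Plünnecke-Ruzsa bound K³|A| ≈ 62.5000, |3A| = 17, inequality holds.


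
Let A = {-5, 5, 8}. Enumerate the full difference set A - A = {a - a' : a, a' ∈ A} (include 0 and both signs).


A - A = {a - a' : a, a' ∈ A}.
Compute a - a' for each ordered pair (a, a'):
a = -5: -5--5=0, -5-5=-10, -5-8=-13
a = 5: 5--5=10, 5-5=0, 5-8=-3
a = 8: 8--5=13, 8-5=3, 8-8=0
Collecting distinct values (and noting 0 appears from a-a):
A - A = {-13, -10, -3, 0, 3, 10, 13}
|A - A| = 7

A - A = {-13, -10, -3, 0, 3, 10, 13}


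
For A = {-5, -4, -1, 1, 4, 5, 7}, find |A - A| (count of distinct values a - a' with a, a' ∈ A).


A - A = {a - a' : a, a' ∈ A}; |A| = 7.
Bounds: 2|A|-1 ≤ |A - A| ≤ |A|² - |A| + 1, i.e. 13 ≤ |A - A| ≤ 43.
Note: 0 ∈ A - A always (from a - a). The set is symmetric: if d ∈ A - A then -d ∈ A - A.
Enumerate nonzero differences d = a - a' with a > a' (then include -d):
Positive differences: {1, 2, 3, 4, 5, 6, 8, 9, 10, 11, 12}
Full difference set: {0} ∪ (positive diffs) ∪ (negative diffs).
|A - A| = 1 + 2·11 = 23 (matches direct enumeration: 23).

|A - A| = 23


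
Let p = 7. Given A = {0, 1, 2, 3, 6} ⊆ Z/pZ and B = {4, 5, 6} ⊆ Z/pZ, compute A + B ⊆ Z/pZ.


Work in Z/7Z: reduce every sum a + b modulo 7.
Enumerate all 15 pairs:
a = 0: 0+4=4, 0+5=5, 0+6=6
a = 1: 1+4=5, 1+5=6, 1+6=0
a = 2: 2+4=6, 2+5=0, 2+6=1
a = 3: 3+4=0, 3+5=1, 3+6=2
a = 6: 6+4=3, 6+5=4, 6+6=5
Distinct residues collected: {0, 1, 2, 3, 4, 5, 6}
|A + B| = 7 (out of 7 total residues).

A + B = {0, 1, 2, 3, 4, 5, 6}


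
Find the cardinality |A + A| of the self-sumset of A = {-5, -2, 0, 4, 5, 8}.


A + A = {a + a' : a, a' ∈ A}; |A| = 6.
General bounds: 2|A| - 1 ≤ |A + A| ≤ |A|(|A|+1)/2, i.e. 11 ≤ |A + A| ≤ 21.
Lower bound 2|A|-1 is attained iff A is an arithmetic progression.
Enumerate sums a + a' for a ≤ a' (symmetric, so this suffices):
a = -5: -5+-5=-10, -5+-2=-7, -5+0=-5, -5+4=-1, -5+5=0, -5+8=3
a = -2: -2+-2=-4, -2+0=-2, -2+4=2, -2+5=3, -2+8=6
a = 0: 0+0=0, 0+4=4, 0+5=5, 0+8=8
a = 4: 4+4=8, 4+5=9, 4+8=12
a = 5: 5+5=10, 5+8=13
a = 8: 8+8=16
Distinct sums: {-10, -7, -5, -4, -2, -1, 0, 2, 3, 4, 5, 6, 8, 9, 10, 12, 13, 16}
|A + A| = 18

|A + A| = 18


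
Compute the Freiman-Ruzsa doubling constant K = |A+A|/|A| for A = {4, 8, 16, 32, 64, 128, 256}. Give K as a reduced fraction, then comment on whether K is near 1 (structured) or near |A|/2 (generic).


|A| = 7.
Compute A + A by enumerating all 49 pairs.
A + A = {8, 12, 16, 20, 24, 32, 36, 40, 48, 64, 68, 72, 80, 96, 128, 132, 136, 144, 160, 192, 256, 260, 264, 272, 288, 320, 384, 512}, so |A + A| = 28.
K = |A + A| / |A| = 28/7 = 4/1 ≈ 4.0000.
Reference: AP of size 7 gives K = 13/7 ≈ 1.8571; a fully generic set of size 7 gives K ≈ 4.0000.

|A| = 7, |A + A| = 28, K = 28/7 = 4/1.


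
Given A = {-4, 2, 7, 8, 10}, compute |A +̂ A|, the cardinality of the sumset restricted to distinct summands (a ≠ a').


Restricted sumset: A +̂ A = {a + a' : a ∈ A, a' ∈ A, a ≠ a'}.
Equivalently, take A + A and drop any sum 2a that is achievable ONLY as a + a for a ∈ A (i.e. sums representable only with equal summands).
Enumerate pairs (a, a') with a < a' (symmetric, so each unordered pair gives one sum; this covers all a ≠ a'):
  -4 + 2 = -2
  -4 + 7 = 3
  -4 + 8 = 4
  -4 + 10 = 6
  2 + 7 = 9
  2 + 8 = 10
  2 + 10 = 12
  7 + 8 = 15
  7 + 10 = 17
  8 + 10 = 18
Collected distinct sums: {-2, 3, 4, 6, 9, 10, 12, 15, 17, 18}
|A +̂ A| = 10
(Reference bound: |A +̂ A| ≥ 2|A| - 3 for |A| ≥ 2, with |A| = 5 giving ≥ 7.)

|A +̂ A| = 10


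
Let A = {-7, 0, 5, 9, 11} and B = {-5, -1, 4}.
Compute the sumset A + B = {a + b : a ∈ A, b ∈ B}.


A + B = {a + b : a ∈ A, b ∈ B}.
Enumerate all |A|·|B| = 5·3 = 15 pairs (a, b) and collect distinct sums.
a = -7: -7+-5=-12, -7+-1=-8, -7+4=-3
a = 0: 0+-5=-5, 0+-1=-1, 0+4=4
a = 5: 5+-5=0, 5+-1=4, 5+4=9
a = 9: 9+-5=4, 9+-1=8, 9+4=13
a = 11: 11+-5=6, 11+-1=10, 11+4=15
Collecting distinct sums: A + B = {-12, -8, -5, -3, -1, 0, 4, 6, 8, 9, 10, 13, 15}
|A + B| = 13

A + B = {-12, -8, -5, -3, -1, 0, 4, 6, 8, 9, 10, 13, 15}


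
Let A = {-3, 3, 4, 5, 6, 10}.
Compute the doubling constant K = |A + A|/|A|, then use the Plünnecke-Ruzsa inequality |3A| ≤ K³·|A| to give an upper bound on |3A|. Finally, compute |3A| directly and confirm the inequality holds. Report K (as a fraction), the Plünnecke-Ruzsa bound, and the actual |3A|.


|A| = 6.
Step 1: Compute A + A by enumerating all 36 pairs.
A + A = {-6, 0, 1, 2, 3, 6, 7, 8, 9, 10, 11, 12, 13, 14, 15, 16, 20}, so |A + A| = 17.
Step 2: Doubling constant K = |A + A|/|A| = 17/6 = 17/6 ≈ 2.8333.
Step 3: Plünnecke-Ruzsa gives |3A| ≤ K³·|A| = (2.8333)³ · 6 ≈ 136.4722.
Step 4: Compute 3A = A + A + A directly by enumerating all triples (a,b,c) ∈ A³; |3A| = 30.
Step 5: Check 30 ≤ 136.4722? Yes ✓.

K = 17/6, Plünnecke-Ruzsa bound K³|A| ≈ 136.4722, |3A| = 30, inequality holds.


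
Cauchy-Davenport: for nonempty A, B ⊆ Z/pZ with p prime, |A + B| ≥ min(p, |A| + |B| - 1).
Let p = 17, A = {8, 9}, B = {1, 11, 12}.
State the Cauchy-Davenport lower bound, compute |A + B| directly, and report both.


Cauchy-Davenport: |A + B| ≥ min(p, |A| + |B| - 1) for A, B nonempty in Z/pZ.
|A| = 2, |B| = 3, p = 17.
CD lower bound = min(17, 2 + 3 - 1) = min(17, 4) = 4.
Compute A + B mod 17 directly:
a = 8: 8+1=9, 8+11=2, 8+12=3
a = 9: 9+1=10, 9+11=3, 9+12=4
A + B = {2, 3, 4, 9, 10}, so |A + B| = 5.
Verify: 5 ≥ 4? Yes ✓.

CD lower bound = 4, actual |A + B| = 5.


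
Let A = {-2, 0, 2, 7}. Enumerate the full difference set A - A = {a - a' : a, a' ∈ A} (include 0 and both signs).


A - A = {a - a' : a, a' ∈ A}.
Compute a - a' for each ordered pair (a, a'):
a = -2: -2--2=0, -2-0=-2, -2-2=-4, -2-7=-9
a = 0: 0--2=2, 0-0=0, 0-2=-2, 0-7=-7
a = 2: 2--2=4, 2-0=2, 2-2=0, 2-7=-5
a = 7: 7--2=9, 7-0=7, 7-2=5, 7-7=0
Collecting distinct values (and noting 0 appears from a-a):
A - A = {-9, -7, -5, -4, -2, 0, 2, 4, 5, 7, 9}
|A - A| = 11

A - A = {-9, -7, -5, -4, -2, 0, 2, 4, 5, 7, 9}


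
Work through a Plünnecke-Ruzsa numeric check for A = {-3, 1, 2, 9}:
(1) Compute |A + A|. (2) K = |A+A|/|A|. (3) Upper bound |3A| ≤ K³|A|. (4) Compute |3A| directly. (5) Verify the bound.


|A| = 4.
Step 1: Compute A + A by enumerating all 16 pairs.
A + A = {-6, -2, -1, 2, 3, 4, 6, 10, 11, 18}, so |A + A| = 10.
Step 2: Doubling constant K = |A + A|/|A| = 10/4 = 10/4 ≈ 2.5000.
Step 3: Plünnecke-Ruzsa gives |3A| ≤ K³·|A| = (2.5000)³ · 4 ≈ 62.5000.
Step 4: Compute 3A = A + A + A directly by enumerating all triples (a,b,c) ∈ A³; |3A| = 19.
Step 5: Check 19 ≤ 62.5000? Yes ✓.

K = 10/4, Plünnecke-Ruzsa bound K³|A| ≈ 62.5000, |3A| = 19, inequality holds.


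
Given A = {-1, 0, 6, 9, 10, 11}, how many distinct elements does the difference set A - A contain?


A - A = {a - a' : a, a' ∈ A}; |A| = 6.
Bounds: 2|A|-1 ≤ |A - A| ≤ |A|² - |A| + 1, i.e. 11 ≤ |A - A| ≤ 31.
Note: 0 ∈ A - A always (from a - a). The set is symmetric: if d ∈ A - A then -d ∈ A - A.
Enumerate nonzero differences d = a - a' with a > a' (then include -d):
Positive differences: {1, 2, 3, 4, 5, 6, 7, 9, 10, 11, 12}
Full difference set: {0} ∪ (positive diffs) ∪ (negative diffs).
|A - A| = 1 + 2·11 = 23 (matches direct enumeration: 23).

|A - A| = 23


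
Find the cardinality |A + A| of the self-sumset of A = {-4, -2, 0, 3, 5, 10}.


A + A = {a + a' : a, a' ∈ A}; |A| = 6.
General bounds: 2|A| - 1 ≤ |A + A| ≤ |A|(|A|+1)/2, i.e. 11 ≤ |A + A| ≤ 21.
Lower bound 2|A|-1 is attained iff A is an arithmetic progression.
Enumerate sums a + a' for a ≤ a' (symmetric, so this suffices):
a = -4: -4+-4=-8, -4+-2=-6, -4+0=-4, -4+3=-1, -4+5=1, -4+10=6
a = -2: -2+-2=-4, -2+0=-2, -2+3=1, -2+5=3, -2+10=8
a = 0: 0+0=0, 0+3=3, 0+5=5, 0+10=10
a = 3: 3+3=6, 3+5=8, 3+10=13
a = 5: 5+5=10, 5+10=15
a = 10: 10+10=20
Distinct sums: {-8, -6, -4, -2, -1, 0, 1, 3, 5, 6, 8, 10, 13, 15, 20}
|A + A| = 15

|A + A| = 15


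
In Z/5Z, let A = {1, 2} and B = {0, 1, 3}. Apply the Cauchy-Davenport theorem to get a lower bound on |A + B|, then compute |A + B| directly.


Cauchy-Davenport: |A + B| ≥ min(p, |A| + |B| - 1) for A, B nonempty in Z/pZ.
|A| = 2, |B| = 3, p = 5.
CD lower bound = min(5, 2 + 3 - 1) = min(5, 4) = 4.
Compute A + B mod 5 directly:
a = 1: 1+0=1, 1+1=2, 1+3=4
a = 2: 2+0=2, 2+1=3, 2+3=0
A + B = {0, 1, 2, 3, 4}, so |A + B| = 5.
Verify: 5 ≥ 4? Yes ✓.

CD lower bound = 4, actual |A + B| = 5.


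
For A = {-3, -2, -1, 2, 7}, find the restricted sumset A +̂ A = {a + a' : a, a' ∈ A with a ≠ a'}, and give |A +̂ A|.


Restricted sumset: A +̂ A = {a + a' : a ∈ A, a' ∈ A, a ≠ a'}.
Equivalently, take A + A and drop any sum 2a that is achievable ONLY as a + a for a ∈ A (i.e. sums representable only with equal summands).
Enumerate pairs (a, a') with a < a' (symmetric, so each unordered pair gives one sum; this covers all a ≠ a'):
  -3 + -2 = -5
  -3 + -1 = -4
  -3 + 2 = -1
  -3 + 7 = 4
  -2 + -1 = -3
  -2 + 2 = 0
  -2 + 7 = 5
  -1 + 2 = 1
  -1 + 7 = 6
  2 + 7 = 9
Collected distinct sums: {-5, -4, -3, -1, 0, 1, 4, 5, 6, 9}
|A +̂ A| = 10
(Reference bound: |A +̂ A| ≥ 2|A| - 3 for |A| ≥ 2, with |A| = 5 giving ≥ 7.)

|A +̂ A| = 10


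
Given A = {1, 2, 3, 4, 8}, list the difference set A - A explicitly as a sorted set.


A - A = {a - a' : a, a' ∈ A}.
Compute a - a' for each ordered pair (a, a'):
a = 1: 1-1=0, 1-2=-1, 1-3=-2, 1-4=-3, 1-8=-7
a = 2: 2-1=1, 2-2=0, 2-3=-1, 2-4=-2, 2-8=-6
a = 3: 3-1=2, 3-2=1, 3-3=0, 3-4=-1, 3-8=-5
a = 4: 4-1=3, 4-2=2, 4-3=1, 4-4=0, 4-8=-4
a = 8: 8-1=7, 8-2=6, 8-3=5, 8-4=4, 8-8=0
Collecting distinct values (and noting 0 appears from a-a):
A - A = {-7, -6, -5, -4, -3, -2, -1, 0, 1, 2, 3, 4, 5, 6, 7}
|A - A| = 15

A - A = {-7, -6, -5, -4, -3, -2, -1, 0, 1, 2, 3, 4, 5, 6, 7}


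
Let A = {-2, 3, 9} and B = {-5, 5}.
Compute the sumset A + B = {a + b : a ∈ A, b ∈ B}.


A + B = {a + b : a ∈ A, b ∈ B}.
Enumerate all |A|·|B| = 3·2 = 6 pairs (a, b) and collect distinct sums.
a = -2: -2+-5=-7, -2+5=3
a = 3: 3+-5=-2, 3+5=8
a = 9: 9+-5=4, 9+5=14
Collecting distinct sums: A + B = {-7, -2, 3, 4, 8, 14}
|A + B| = 6

A + B = {-7, -2, 3, 4, 8, 14}


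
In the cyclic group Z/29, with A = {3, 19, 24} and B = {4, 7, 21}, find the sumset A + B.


Work in Z/29Z: reduce every sum a + b modulo 29.
Enumerate all 9 pairs:
a = 3: 3+4=7, 3+7=10, 3+21=24
a = 19: 19+4=23, 19+7=26, 19+21=11
a = 24: 24+4=28, 24+7=2, 24+21=16
Distinct residues collected: {2, 7, 10, 11, 16, 23, 24, 26, 28}
|A + B| = 9 (out of 29 total residues).

A + B = {2, 7, 10, 11, 16, 23, 24, 26, 28}


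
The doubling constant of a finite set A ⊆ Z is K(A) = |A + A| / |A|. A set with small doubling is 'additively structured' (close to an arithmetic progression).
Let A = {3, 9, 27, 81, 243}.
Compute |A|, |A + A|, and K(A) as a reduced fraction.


|A| = 5.
Compute A + A by enumerating all 25 pairs.
A + A = {6, 12, 18, 30, 36, 54, 84, 90, 108, 162, 246, 252, 270, 324, 486}, so |A + A| = 15.
K = |A + A| / |A| = 15/5 = 3/1 ≈ 3.0000.
Reference: AP of size 5 gives K = 9/5 ≈ 1.8000; a fully generic set of size 5 gives K ≈ 3.0000.

|A| = 5, |A + A| = 15, K = 15/5 = 3/1.


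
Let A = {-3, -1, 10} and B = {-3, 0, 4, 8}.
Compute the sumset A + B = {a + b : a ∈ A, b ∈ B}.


A + B = {a + b : a ∈ A, b ∈ B}.
Enumerate all |A|·|B| = 3·4 = 12 pairs (a, b) and collect distinct sums.
a = -3: -3+-3=-6, -3+0=-3, -3+4=1, -3+8=5
a = -1: -1+-3=-4, -1+0=-1, -1+4=3, -1+8=7
a = 10: 10+-3=7, 10+0=10, 10+4=14, 10+8=18
Collecting distinct sums: A + B = {-6, -4, -3, -1, 1, 3, 5, 7, 10, 14, 18}
|A + B| = 11

A + B = {-6, -4, -3, -1, 1, 3, 5, 7, 10, 14, 18}


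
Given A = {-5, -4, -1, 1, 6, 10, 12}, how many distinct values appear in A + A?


A + A = {a + a' : a, a' ∈ A}; |A| = 7.
General bounds: 2|A| - 1 ≤ |A + A| ≤ |A|(|A|+1)/2, i.e. 13 ≤ |A + A| ≤ 28.
Lower bound 2|A|-1 is attained iff A is an arithmetic progression.
Enumerate sums a + a' for a ≤ a' (symmetric, so this suffices):
a = -5: -5+-5=-10, -5+-4=-9, -5+-1=-6, -5+1=-4, -5+6=1, -5+10=5, -5+12=7
a = -4: -4+-4=-8, -4+-1=-5, -4+1=-3, -4+6=2, -4+10=6, -4+12=8
a = -1: -1+-1=-2, -1+1=0, -1+6=5, -1+10=9, -1+12=11
a = 1: 1+1=2, 1+6=7, 1+10=11, 1+12=13
a = 6: 6+6=12, 6+10=16, 6+12=18
a = 10: 10+10=20, 10+12=22
a = 12: 12+12=24
Distinct sums: {-10, -9, -8, -6, -5, -4, -3, -2, 0, 1, 2, 5, 6, 7, 8, 9, 11, 12, 13, 16, 18, 20, 22, 24}
|A + A| = 24

|A + A| = 24


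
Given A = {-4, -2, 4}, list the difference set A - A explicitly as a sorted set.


A - A = {a - a' : a, a' ∈ A}.
Compute a - a' for each ordered pair (a, a'):
a = -4: -4--4=0, -4--2=-2, -4-4=-8
a = -2: -2--4=2, -2--2=0, -2-4=-6
a = 4: 4--4=8, 4--2=6, 4-4=0
Collecting distinct values (and noting 0 appears from a-a):
A - A = {-8, -6, -2, 0, 2, 6, 8}
|A - A| = 7

A - A = {-8, -6, -2, 0, 2, 6, 8}


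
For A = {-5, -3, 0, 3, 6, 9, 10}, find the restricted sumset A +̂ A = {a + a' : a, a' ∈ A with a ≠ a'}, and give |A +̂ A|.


Restricted sumset: A +̂ A = {a + a' : a ∈ A, a' ∈ A, a ≠ a'}.
Equivalently, take A + A and drop any sum 2a that is achievable ONLY as a + a for a ∈ A (i.e. sums representable only with equal summands).
Enumerate pairs (a, a') with a < a' (symmetric, so each unordered pair gives one sum; this covers all a ≠ a'):
  -5 + -3 = -8
  -5 + 0 = -5
  -5 + 3 = -2
  -5 + 6 = 1
  -5 + 9 = 4
  -5 + 10 = 5
  -3 + 0 = -3
  -3 + 3 = 0
  -3 + 6 = 3
  -3 + 9 = 6
  -3 + 10 = 7
  0 + 3 = 3
  0 + 6 = 6
  0 + 9 = 9
  0 + 10 = 10
  3 + 6 = 9
  3 + 9 = 12
  3 + 10 = 13
  6 + 9 = 15
  6 + 10 = 16
  9 + 10 = 19
Collected distinct sums: {-8, -5, -3, -2, 0, 1, 3, 4, 5, 6, 7, 9, 10, 12, 13, 15, 16, 19}
|A +̂ A| = 18
(Reference bound: |A +̂ A| ≥ 2|A| - 3 for |A| ≥ 2, with |A| = 7 giving ≥ 11.)

|A +̂ A| = 18


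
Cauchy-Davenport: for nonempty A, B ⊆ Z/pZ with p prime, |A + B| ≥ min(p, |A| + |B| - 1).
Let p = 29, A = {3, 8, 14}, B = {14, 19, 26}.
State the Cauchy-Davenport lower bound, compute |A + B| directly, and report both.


Cauchy-Davenport: |A + B| ≥ min(p, |A| + |B| - 1) for A, B nonempty in Z/pZ.
|A| = 3, |B| = 3, p = 29.
CD lower bound = min(29, 3 + 3 - 1) = min(29, 5) = 5.
Compute A + B mod 29 directly:
a = 3: 3+14=17, 3+19=22, 3+26=0
a = 8: 8+14=22, 8+19=27, 8+26=5
a = 14: 14+14=28, 14+19=4, 14+26=11
A + B = {0, 4, 5, 11, 17, 22, 27, 28}, so |A + B| = 8.
Verify: 8 ≥ 5? Yes ✓.

CD lower bound = 5, actual |A + B| = 8.


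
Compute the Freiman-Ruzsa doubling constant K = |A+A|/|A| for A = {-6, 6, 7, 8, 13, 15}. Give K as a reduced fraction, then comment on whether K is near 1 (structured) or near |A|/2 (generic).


|A| = 6.
Compute A + A by enumerating all 36 pairs.
A + A = {-12, 0, 1, 2, 7, 9, 12, 13, 14, 15, 16, 19, 20, 21, 22, 23, 26, 28, 30}, so |A + A| = 19.
K = |A + A| / |A| = 19/6 (already in lowest terms) ≈ 3.1667.
Reference: AP of size 6 gives K = 11/6 ≈ 1.8333; a fully generic set of size 6 gives K ≈ 3.5000.

|A| = 6, |A + A| = 19, K = 19/6.


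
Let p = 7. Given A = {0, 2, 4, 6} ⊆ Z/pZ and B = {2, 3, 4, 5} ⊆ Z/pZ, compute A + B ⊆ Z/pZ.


Work in Z/7Z: reduce every sum a + b modulo 7.
Enumerate all 16 pairs:
a = 0: 0+2=2, 0+3=3, 0+4=4, 0+5=5
a = 2: 2+2=4, 2+3=5, 2+4=6, 2+5=0
a = 4: 4+2=6, 4+3=0, 4+4=1, 4+5=2
a = 6: 6+2=1, 6+3=2, 6+4=3, 6+5=4
Distinct residues collected: {0, 1, 2, 3, 4, 5, 6}
|A + B| = 7 (out of 7 total residues).

A + B = {0, 1, 2, 3, 4, 5, 6}


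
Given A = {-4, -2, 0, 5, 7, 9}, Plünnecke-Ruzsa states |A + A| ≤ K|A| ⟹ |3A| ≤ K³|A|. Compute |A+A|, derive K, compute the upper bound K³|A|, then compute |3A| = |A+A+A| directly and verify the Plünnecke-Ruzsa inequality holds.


|A| = 6.
Step 1: Compute A + A by enumerating all 36 pairs.
A + A = {-8, -6, -4, -2, 0, 1, 3, 5, 7, 9, 10, 12, 14, 16, 18}, so |A + A| = 15.
Step 2: Doubling constant K = |A + A|/|A| = 15/6 = 15/6 ≈ 2.5000.
Step 3: Plünnecke-Ruzsa gives |3A| ≤ K³·|A| = (2.5000)³ · 6 ≈ 93.7500.
Step 4: Compute 3A = A + A + A directly by enumerating all triples (a,b,c) ∈ A³; |3A| = 28.
Step 5: Check 28 ≤ 93.7500? Yes ✓.

K = 15/6, Plünnecke-Ruzsa bound K³|A| ≈ 93.7500, |3A| = 28, inequality holds.


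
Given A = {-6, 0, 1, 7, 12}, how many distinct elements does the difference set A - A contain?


A - A = {a - a' : a, a' ∈ A}; |A| = 5.
Bounds: 2|A|-1 ≤ |A - A| ≤ |A|² - |A| + 1, i.e. 9 ≤ |A - A| ≤ 21.
Note: 0 ∈ A - A always (from a - a). The set is symmetric: if d ∈ A - A then -d ∈ A - A.
Enumerate nonzero differences d = a - a' with a > a' (then include -d):
Positive differences: {1, 5, 6, 7, 11, 12, 13, 18}
Full difference set: {0} ∪ (positive diffs) ∪ (negative diffs).
|A - A| = 1 + 2·8 = 17 (matches direct enumeration: 17).

|A - A| = 17


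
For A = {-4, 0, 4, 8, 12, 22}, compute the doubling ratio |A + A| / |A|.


|A| = 6.
Compute A + A by enumerating all 36 pairs.
A + A = {-8, -4, 0, 4, 8, 12, 16, 18, 20, 22, 24, 26, 30, 34, 44}, so |A + A| = 15.
K = |A + A| / |A| = 15/6 = 5/2 ≈ 2.5000.
Reference: AP of size 6 gives K = 11/6 ≈ 1.8333; a fully generic set of size 6 gives K ≈ 3.5000.

|A| = 6, |A + A| = 15, K = 15/6 = 5/2.


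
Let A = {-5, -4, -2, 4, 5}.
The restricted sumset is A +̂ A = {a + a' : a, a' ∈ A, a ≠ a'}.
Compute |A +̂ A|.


Restricted sumset: A +̂ A = {a + a' : a ∈ A, a' ∈ A, a ≠ a'}.
Equivalently, take A + A and drop any sum 2a that is achievable ONLY as a + a for a ∈ A (i.e. sums representable only with equal summands).
Enumerate pairs (a, a') with a < a' (symmetric, so each unordered pair gives one sum; this covers all a ≠ a'):
  -5 + -4 = -9
  -5 + -2 = -7
  -5 + 4 = -1
  -5 + 5 = 0
  -4 + -2 = -6
  -4 + 4 = 0
  -4 + 5 = 1
  -2 + 4 = 2
  -2 + 5 = 3
  4 + 5 = 9
Collected distinct sums: {-9, -7, -6, -1, 0, 1, 2, 3, 9}
|A +̂ A| = 9
(Reference bound: |A +̂ A| ≥ 2|A| - 3 for |A| ≥ 2, with |A| = 5 giving ≥ 7.)

|A +̂ A| = 9


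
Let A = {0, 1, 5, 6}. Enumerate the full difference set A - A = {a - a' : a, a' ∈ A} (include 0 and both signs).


A - A = {a - a' : a, a' ∈ A}.
Compute a - a' for each ordered pair (a, a'):
a = 0: 0-0=0, 0-1=-1, 0-5=-5, 0-6=-6
a = 1: 1-0=1, 1-1=0, 1-5=-4, 1-6=-5
a = 5: 5-0=5, 5-1=4, 5-5=0, 5-6=-1
a = 6: 6-0=6, 6-1=5, 6-5=1, 6-6=0
Collecting distinct values (and noting 0 appears from a-a):
A - A = {-6, -5, -4, -1, 0, 1, 4, 5, 6}
|A - A| = 9

A - A = {-6, -5, -4, -1, 0, 1, 4, 5, 6}


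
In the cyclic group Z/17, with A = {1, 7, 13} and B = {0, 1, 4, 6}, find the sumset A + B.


Work in Z/17Z: reduce every sum a + b modulo 17.
Enumerate all 12 pairs:
a = 1: 1+0=1, 1+1=2, 1+4=5, 1+6=7
a = 7: 7+0=7, 7+1=8, 7+4=11, 7+6=13
a = 13: 13+0=13, 13+1=14, 13+4=0, 13+6=2
Distinct residues collected: {0, 1, 2, 5, 7, 8, 11, 13, 14}
|A + B| = 9 (out of 17 total residues).

A + B = {0, 1, 2, 5, 7, 8, 11, 13, 14}


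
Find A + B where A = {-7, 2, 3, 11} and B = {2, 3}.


A + B = {a + b : a ∈ A, b ∈ B}.
Enumerate all |A|·|B| = 4·2 = 8 pairs (a, b) and collect distinct sums.
a = -7: -7+2=-5, -7+3=-4
a = 2: 2+2=4, 2+3=5
a = 3: 3+2=5, 3+3=6
a = 11: 11+2=13, 11+3=14
Collecting distinct sums: A + B = {-5, -4, 4, 5, 6, 13, 14}
|A + B| = 7

A + B = {-5, -4, 4, 5, 6, 13, 14}


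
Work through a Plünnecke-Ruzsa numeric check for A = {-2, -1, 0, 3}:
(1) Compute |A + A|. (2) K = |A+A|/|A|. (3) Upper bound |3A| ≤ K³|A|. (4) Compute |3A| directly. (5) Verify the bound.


|A| = 4.
Step 1: Compute A + A by enumerating all 16 pairs.
A + A = {-4, -3, -2, -1, 0, 1, 2, 3, 6}, so |A + A| = 9.
Step 2: Doubling constant K = |A + A|/|A| = 9/4 = 9/4 ≈ 2.2500.
Step 3: Plünnecke-Ruzsa gives |3A| ≤ K³·|A| = (2.2500)³ · 4 ≈ 45.5625.
Step 4: Compute 3A = A + A + A directly by enumerating all triples (a,b,c) ∈ A³; |3A| = 14.
Step 5: Check 14 ≤ 45.5625? Yes ✓.

K = 9/4, Plünnecke-Ruzsa bound K³|A| ≈ 45.5625, |3A| = 14, inequality holds.


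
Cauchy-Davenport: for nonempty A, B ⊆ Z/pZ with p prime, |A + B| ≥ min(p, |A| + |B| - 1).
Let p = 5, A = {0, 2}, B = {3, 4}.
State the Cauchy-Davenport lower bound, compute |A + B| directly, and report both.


Cauchy-Davenport: |A + B| ≥ min(p, |A| + |B| - 1) for A, B nonempty in Z/pZ.
|A| = 2, |B| = 2, p = 5.
CD lower bound = min(5, 2 + 2 - 1) = min(5, 3) = 3.
Compute A + B mod 5 directly:
a = 0: 0+3=3, 0+4=4
a = 2: 2+3=0, 2+4=1
A + B = {0, 1, 3, 4}, so |A + B| = 4.
Verify: 4 ≥ 3? Yes ✓.

CD lower bound = 3, actual |A + B| = 4.


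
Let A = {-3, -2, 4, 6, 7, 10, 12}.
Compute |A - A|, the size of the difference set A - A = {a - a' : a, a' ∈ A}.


A - A = {a - a' : a, a' ∈ A}; |A| = 7.
Bounds: 2|A|-1 ≤ |A - A| ≤ |A|² - |A| + 1, i.e. 13 ≤ |A - A| ≤ 43.
Note: 0 ∈ A - A always (from a - a). The set is symmetric: if d ∈ A - A then -d ∈ A - A.
Enumerate nonzero differences d = a - a' with a > a' (then include -d):
Positive differences: {1, 2, 3, 4, 5, 6, 7, 8, 9, 10, 12, 13, 14, 15}
Full difference set: {0} ∪ (positive diffs) ∪ (negative diffs).
|A - A| = 1 + 2·14 = 29 (matches direct enumeration: 29).

|A - A| = 29


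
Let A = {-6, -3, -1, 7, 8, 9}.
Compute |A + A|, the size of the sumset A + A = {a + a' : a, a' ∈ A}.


A + A = {a + a' : a, a' ∈ A}; |A| = 6.
General bounds: 2|A| - 1 ≤ |A + A| ≤ |A|(|A|+1)/2, i.e. 11 ≤ |A + A| ≤ 21.
Lower bound 2|A|-1 is attained iff A is an arithmetic progression.
Enumerate sums a + a' for a ≤ a' (symmetric, so this suffices):
a = -6: -6+-6=-12, -6+-3=-9, -6+-1=-7, -6+7=1, -6+8=2, -6+9=3
a = -3: -3+-3=-6, -3+-1=-4, -3+7=4, -3+8=5, -3+9=6
a = -1: -1+-1=-2, -1+7=6, -1+8=7, -1+9=8
a = 7: 7+7=14, 7+8=15, 7+9=16
a = 8: 8+8=16, 8+9=17
a = 9: 9+9=18
Distinct sums: {-12, -9, -7, -6, -4, -2, 1, 2, 3, 4, 5, 6, 7, 8, 14, 15, 16, 17, 18}
|A + A| = 19

|A + A| = 19


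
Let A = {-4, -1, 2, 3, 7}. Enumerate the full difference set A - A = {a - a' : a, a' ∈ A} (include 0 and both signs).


A - A = {a - a' : a, a' ∈ A}.
Compute a - a' for each ordered pair (a, a'):
a = -4: -4--4=0, -4--1=-3, -4-2=-6, -4-3=-7, -4-7=-11
a = -1: -1--4=3, -1--1=0, -1-2=-3, -1-3=-4, -1-7=-8
a = 2: 2--4=6, 2--1=3, 2-2=0, 2-3=-1, 2-7=-5
a = 3: 3--4=7, 3--1=4, 3-2=1, 3-3=0, 3-7=-4
a = 7: 7--4=11, 7--1=8, 7-2=5, 7-3=4, 7-7=0
Collecting distinct values (and noting 0 appears from a-a):
A - A = {-11, -8, -7, -6, -5, -4, -3, -1, 0, 1, 3, 4, 5, 6, 7, 8, 11}
|A - A| = 17

A - A = {-11, -8, -7, -6, -5, -4, -3, -1, 0, 1, 3, 4, 5, 6, 7, 8, 11}


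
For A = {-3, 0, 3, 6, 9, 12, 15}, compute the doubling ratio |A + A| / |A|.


|A| = 7.
Compute A + A by enumerating all 49 pairs.
A + A = {-6, -3, 0, 3, 6, 9, 12, 15, 18, 21, 24, 27, 30}, so |A + A| = 13.
K = |A + A| / |A| = 13/7 (already in lowest terms) ≈ 1.8571.
Reference: AP of size 7 gives K = 13/7 ≈ 1.8571; a fully generic set of size 7 gives K ≈ 4.0000.

|A| = 7, |A + A| = 13, K = 13/7.


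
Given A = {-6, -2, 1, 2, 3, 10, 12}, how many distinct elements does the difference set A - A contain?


A - A = {a - a' : a, a' ∈ A}; |A| = 7.
Bounds: 2|A|-1 ≤ |A - A| ≤ |A|² - |A| + 1, i.e. 13 ≤ |A - A| ≤ 43.
Note: 0 ∈ A - A always (from a - a). The set is symmetric: if d ∈ A - A then -d ∈ A - A.
Enumerate nonzero differences d = a - a' with a > a' (then include -d):
Positive differences: {1, 2, 3, 4, 5, 7, 8, 9, 10, 11, 12, 14, 16, 18}
Full difference set: {0} ∪ (positive diffs) ∪ (negative diffs).
|A - A| = 1 + 2·14 = 29 (matches direct enumeration: 29).

|A - A| = 29
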